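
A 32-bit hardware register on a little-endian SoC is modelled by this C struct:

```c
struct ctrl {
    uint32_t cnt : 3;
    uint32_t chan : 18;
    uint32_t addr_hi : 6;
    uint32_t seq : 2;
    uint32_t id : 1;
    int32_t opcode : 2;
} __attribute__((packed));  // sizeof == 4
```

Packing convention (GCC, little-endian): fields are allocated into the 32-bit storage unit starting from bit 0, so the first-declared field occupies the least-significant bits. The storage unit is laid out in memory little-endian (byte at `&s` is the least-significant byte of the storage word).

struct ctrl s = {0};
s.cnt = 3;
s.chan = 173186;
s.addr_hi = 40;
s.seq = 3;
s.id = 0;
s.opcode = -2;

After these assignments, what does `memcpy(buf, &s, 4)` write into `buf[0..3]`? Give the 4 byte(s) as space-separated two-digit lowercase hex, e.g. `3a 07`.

13 24 15 9d

[0+:3] cnt=3 & 0x7 = 0x3; word=0x00000003
[3+:18] chan=173186 & 0x3ffff = 0x2a482; word=0x00152413
[21+:6] addr_hi=40 & 0x3f = 0x28; word=0x05152413
[27+:2] seq=3 & 0x3 = 0x3; word=0x1d152413
[29+:1] id=0 & 0x1 = 0x0; word=0x1d152413
[30+:2] opcode=-2 & 0x3 = 0x2; word=0x9d152413
word = 0x9d152413 → little-endian bytes:
  [0]=0x13  [1]=0x24  [2]=0x15  [3]=0x9d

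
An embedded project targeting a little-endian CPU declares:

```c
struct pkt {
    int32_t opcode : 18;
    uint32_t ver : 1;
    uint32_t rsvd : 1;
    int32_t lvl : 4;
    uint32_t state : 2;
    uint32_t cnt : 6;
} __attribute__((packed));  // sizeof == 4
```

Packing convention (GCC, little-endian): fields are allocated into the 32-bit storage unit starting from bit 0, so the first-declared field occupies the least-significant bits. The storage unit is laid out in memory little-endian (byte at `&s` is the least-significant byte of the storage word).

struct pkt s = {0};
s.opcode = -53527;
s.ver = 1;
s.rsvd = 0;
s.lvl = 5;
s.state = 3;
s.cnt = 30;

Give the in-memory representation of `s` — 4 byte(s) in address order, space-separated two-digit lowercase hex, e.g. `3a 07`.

e9 2e 57 7b

[0+:18] opcode=-53527 & 0x3ffff = 0x32ee9; word=0x00032ee9
[18+:1] ver=1 & 0x1 = 0x1; word=0x00072ee9
[19+:1] rsvd=0 & 0x1 = 0x0; word=0x00072ee9
[20+:4] lvl=5 & 0xf = 0x5; word=0x00572ee9
[24+:2] state=3 & 0x3 = 0x3; word=0x03572ee9
[26+:6] cnt=30 & 0x3f = 0x1e; word=0x7b572ee9
word = 0x7b572ee9 → little-endian bytes:
  [0]=0xe9  [1]=0x2e  [2]=0x57  [3]=0x7b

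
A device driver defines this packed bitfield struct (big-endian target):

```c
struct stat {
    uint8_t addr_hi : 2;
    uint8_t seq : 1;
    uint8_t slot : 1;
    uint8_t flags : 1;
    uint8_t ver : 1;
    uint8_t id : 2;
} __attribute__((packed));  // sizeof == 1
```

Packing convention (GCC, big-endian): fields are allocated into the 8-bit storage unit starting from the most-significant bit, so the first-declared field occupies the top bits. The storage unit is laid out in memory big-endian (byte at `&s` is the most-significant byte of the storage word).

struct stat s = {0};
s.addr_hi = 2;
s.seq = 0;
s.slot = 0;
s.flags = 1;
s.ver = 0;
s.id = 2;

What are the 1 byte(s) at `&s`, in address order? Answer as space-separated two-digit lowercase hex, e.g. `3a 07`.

8a

addr_hi (2b) val=2 bits=0x2 at bit 6: 0x80
seq (1b) val=0 bits=0x0 at bit 5: 0x80
slot (1b) val=0 bits=0x0 at bit 4: 0x80
flags (1b) val=1 bits=0x1 at bit 3: 0x88
ver (1b) val=0 bits=0x0 at bit 2: 0x88
id (2b) val=2 bits=0x2 at bit 0: 0x8a
word = 0x8a → big-endian bytes:
  [0]=0x8a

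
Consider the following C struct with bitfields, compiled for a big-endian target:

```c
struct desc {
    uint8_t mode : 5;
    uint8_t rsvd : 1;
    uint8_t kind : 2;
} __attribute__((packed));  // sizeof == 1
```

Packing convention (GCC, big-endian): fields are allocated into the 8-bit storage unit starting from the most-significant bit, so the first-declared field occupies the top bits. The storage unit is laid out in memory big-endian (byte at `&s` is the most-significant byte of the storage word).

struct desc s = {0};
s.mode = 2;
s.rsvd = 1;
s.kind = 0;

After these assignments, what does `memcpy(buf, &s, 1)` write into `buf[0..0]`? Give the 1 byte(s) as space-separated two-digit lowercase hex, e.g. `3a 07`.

mode (5b) val=2 bits=0x2 at bit 3: 0x10
rsvd (1b) val=1 bits=0x1 at bit 2: 0x14
kind (2b) val=0 bits=0x0 at bit 0: 0x14
word = 0x14 → big-endian bytes:
  [0]=0x14

14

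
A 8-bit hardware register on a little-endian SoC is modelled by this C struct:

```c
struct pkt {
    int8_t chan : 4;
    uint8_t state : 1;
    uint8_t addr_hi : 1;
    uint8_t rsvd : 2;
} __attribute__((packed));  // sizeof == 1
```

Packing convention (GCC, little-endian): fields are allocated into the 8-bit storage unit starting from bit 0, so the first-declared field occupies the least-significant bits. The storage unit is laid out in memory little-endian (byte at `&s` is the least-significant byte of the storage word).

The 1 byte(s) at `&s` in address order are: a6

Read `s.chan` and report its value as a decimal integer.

6

[0]=0xa6 (little-endian) → word 0xa6
chan [0+:4] = (word>>0) & 0xf = 6  ←
state [4+:1] = (word>>4) & 0x1 = 0
addr_hi [5+:1] = (word>>5) & 0x1 = 1
rsvd [6+:2] = (word>>6) & 0x3 = 2
chan signed 4b, MSB=0: value = 6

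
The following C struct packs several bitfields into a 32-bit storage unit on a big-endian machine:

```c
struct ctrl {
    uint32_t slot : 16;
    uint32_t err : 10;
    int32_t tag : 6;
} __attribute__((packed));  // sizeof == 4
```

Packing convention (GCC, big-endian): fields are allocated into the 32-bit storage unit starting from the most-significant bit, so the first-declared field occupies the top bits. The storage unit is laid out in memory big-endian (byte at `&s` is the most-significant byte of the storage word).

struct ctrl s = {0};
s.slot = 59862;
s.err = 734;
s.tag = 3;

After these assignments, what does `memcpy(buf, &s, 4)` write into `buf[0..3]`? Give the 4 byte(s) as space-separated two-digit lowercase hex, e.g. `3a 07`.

e9 d6 b7 83

slot:16 = 59862 → 0xe9d6 << 16 → word 0xe9d60000
err:10 = 734 → 0x2de << 6 → word 0xe9d6b780
tag:6 = 3 → 0x3 << 0 → word 0xe9d6b783
word = 0xe9d6b783 → big-endian bytes:
  [0]=0xe9  [1]=0xd6  [2]=0xb7  [3]=0x83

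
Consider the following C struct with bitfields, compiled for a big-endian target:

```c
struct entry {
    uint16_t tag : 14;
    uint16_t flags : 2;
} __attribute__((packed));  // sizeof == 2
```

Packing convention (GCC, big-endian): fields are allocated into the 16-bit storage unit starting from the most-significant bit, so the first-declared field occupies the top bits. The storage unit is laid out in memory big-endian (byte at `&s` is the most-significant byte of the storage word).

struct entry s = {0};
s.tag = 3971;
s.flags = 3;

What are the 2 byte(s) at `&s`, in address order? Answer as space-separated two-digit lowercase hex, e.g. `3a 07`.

3e 0f

[2+:14] tag=3971 & 0x3fff = 0xf83; word=0x3e0c
[0+:2] flags=3 & 0x3 = 0x3; word=0x3e0f
word = 0x3e0f → big-endian bytes:
  [0]=0x3e  [1]=0x0f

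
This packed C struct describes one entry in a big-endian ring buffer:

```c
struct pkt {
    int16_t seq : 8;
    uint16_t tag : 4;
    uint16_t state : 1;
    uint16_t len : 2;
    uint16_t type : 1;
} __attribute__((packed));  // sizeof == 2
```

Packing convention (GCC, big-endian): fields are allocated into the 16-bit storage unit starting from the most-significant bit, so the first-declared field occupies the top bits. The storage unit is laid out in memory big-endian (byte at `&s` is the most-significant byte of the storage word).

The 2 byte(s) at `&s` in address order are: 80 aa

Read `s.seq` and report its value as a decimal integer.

[0]=0x80 [1]=0xaa (big-endian) → word 0x80aa
seq:8 @ bit 8 → (0x80aa>>8)&0xff = 0x80  ←
tag:4 @ bit 4 → (0x80aa>>4)&0xf = 0xa
state:1 @ bit 3 → (0x80aa>>3)&0x1 = 0x1
len:2 @ bit 1 → (0x80aa>>1)&0x3 = 0x1
type:1 @ bit 0 → (0x80aa>>0)&0x1 = 0x0
seq signed 8b, MSB=1: 128 - 256 = -128

-128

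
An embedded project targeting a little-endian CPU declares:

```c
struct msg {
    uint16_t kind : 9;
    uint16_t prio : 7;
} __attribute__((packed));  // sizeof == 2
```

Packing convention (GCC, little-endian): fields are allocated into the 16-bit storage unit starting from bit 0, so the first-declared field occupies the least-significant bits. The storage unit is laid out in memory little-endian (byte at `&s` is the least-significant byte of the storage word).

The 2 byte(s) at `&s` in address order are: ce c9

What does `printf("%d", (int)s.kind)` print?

462

[0]=0xce [1]=0xc9 (little-endian) → word 0xc9ce
kind [0+:9] = (word>>0) & 0x1ff = 462  ←
prio [9+:7] = (word>>9) & 0x7f = 100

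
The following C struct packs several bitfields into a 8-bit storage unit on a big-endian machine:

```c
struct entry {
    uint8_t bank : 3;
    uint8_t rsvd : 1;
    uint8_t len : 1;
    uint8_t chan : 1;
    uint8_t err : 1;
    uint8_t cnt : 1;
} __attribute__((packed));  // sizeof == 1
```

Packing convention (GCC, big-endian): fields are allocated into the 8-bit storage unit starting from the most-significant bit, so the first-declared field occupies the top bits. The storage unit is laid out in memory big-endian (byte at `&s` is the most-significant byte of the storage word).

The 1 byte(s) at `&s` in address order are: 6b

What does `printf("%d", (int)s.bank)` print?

3

[0]=0x6b (big-endian) → word 0x6b
bank:3 @ bit 5 → (0x6b>>5)&0x7 = 0x3  ←
rsvd:1 @ bit 4 → (0x6b>>4)&0x1 = 0x0
len:1 @ bit 3 → (0x6b>>3)&0x1 = 0x1
chan:1 @ bit 2 → (0x6b>>2)&0x1 = 0x0
err:1 @ bit 1 → (0x6b>>1)&0x1 = 0x1
cnt:1 @ bit 0 → (0x6b>>0)&0x1 = 0x1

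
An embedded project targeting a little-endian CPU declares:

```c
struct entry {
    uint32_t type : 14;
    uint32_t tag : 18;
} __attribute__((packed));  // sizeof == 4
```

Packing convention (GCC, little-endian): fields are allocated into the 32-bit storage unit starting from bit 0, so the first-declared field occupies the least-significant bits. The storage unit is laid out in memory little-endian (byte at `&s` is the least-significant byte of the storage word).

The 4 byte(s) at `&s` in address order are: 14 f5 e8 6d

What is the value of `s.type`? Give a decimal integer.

13588

[0]=0x14 [1]=0xf5 [2]=0xe8 [3]=0x6d (little-endian) → word 0x6de8f514
type:14 @ bit 0 → (0x6de8f514>>0)&0x3fff = 0x3514  ←
tag:18 @ bit 14 → (0x6de8f514>>14)&0x3ffff = 0x1b7a3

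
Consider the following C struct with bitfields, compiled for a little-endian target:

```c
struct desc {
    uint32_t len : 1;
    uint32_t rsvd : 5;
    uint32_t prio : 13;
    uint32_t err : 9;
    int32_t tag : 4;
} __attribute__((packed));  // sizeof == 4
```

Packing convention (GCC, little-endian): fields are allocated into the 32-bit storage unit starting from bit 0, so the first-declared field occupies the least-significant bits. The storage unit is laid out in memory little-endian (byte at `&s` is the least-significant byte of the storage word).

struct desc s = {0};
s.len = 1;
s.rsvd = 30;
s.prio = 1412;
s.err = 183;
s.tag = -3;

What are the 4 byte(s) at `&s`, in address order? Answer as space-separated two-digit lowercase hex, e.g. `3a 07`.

3d 61 b9 d5

len:1 = 1 → 0x1 << 0 → word 0x00000001
rsvd:5 = 30 → 0x1e << 1 → word 0x0000003d
prio:13 = 1412 → 0x584 << 6 → word 0x0001613d
err:9 = 183 → 0xb7 << 19 → word 0x05b9613d
tag:4 = -3 → 0xd << 28 → word 0xd5b9613d
word = 0xd5b9613d → little-endian bytes:
  [0]=0x3d  [1]=0x61  [2]=0xb9  [3]=0xd5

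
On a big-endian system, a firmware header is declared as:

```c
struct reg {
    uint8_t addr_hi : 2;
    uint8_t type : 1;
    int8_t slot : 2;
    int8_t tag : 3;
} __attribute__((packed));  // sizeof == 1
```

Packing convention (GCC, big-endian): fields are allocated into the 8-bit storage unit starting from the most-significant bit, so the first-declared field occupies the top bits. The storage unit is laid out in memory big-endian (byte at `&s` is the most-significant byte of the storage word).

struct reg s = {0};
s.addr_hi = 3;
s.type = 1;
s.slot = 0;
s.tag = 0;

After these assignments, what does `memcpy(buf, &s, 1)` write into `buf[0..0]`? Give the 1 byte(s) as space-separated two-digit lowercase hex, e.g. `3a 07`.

[6+:2] addr_hi=3 & 0x3 = 0x3; word=0xc0
[5+:1] type=1 & 0x1 = 0x1; word=0xe0
[3+:2] slot=0 & 0x3 = 0x0; word=0xe0
[0+:3] tag=0 & 0x7 = 0x0; word=0xe0
word = 0xe0 → big-endian bytes:
  [0]=0xe0

e0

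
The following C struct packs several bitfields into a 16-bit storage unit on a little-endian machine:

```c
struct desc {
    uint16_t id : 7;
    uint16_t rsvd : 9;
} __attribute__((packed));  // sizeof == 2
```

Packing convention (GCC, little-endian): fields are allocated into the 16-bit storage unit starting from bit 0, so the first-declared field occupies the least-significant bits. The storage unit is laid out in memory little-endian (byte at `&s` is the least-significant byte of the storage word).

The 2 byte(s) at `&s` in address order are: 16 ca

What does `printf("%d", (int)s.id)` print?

22

[0]=0x16 [1]=0xca (little-endian) → word 0xca16
id [0+:7] = (word>>0) & 0x7f = 22  ←
rsvd [7+:9] = (word>>7) & 0x1ff = 404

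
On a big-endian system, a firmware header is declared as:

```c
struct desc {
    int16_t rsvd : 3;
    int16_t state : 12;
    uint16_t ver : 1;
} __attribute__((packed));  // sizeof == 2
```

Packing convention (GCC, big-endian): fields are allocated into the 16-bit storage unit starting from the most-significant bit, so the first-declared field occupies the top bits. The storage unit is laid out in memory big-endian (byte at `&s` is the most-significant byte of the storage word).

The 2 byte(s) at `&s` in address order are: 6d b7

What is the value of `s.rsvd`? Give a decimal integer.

[0]=0x6d [1]=0xb7 (big-endian) → word 0x6db7
rsvd [13+:3] = (word>>13) & 0x7 = 3  ←
state [1+:12] = (word>>1) & 0xfff = 1755
ver [0+:1] = (word>>0) & 0x1 = 1
rsvd signed 3b, MSB=0: value = 3

3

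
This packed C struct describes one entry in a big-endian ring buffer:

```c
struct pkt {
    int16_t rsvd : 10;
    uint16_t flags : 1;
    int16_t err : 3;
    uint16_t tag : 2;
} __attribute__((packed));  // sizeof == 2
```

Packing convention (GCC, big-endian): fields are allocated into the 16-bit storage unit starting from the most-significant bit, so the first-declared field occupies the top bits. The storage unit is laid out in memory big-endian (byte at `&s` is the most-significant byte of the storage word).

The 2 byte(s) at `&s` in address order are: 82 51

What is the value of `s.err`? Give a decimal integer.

[0]=0x82 [1]=0x51 (big-endian) → word 0x8251
rsvd [6+:10] = (word>>6) & 0x3ff = 521
flags [5+:1] = (word>>5) & 0x1 = 0
err [2+:3] = (word>>2) & 0x7 = 4  ←
tag [0+:2] = (word>>0) & 0x3 = 1
err signed 3b, MSB=1: 4 - 8 = -4

-4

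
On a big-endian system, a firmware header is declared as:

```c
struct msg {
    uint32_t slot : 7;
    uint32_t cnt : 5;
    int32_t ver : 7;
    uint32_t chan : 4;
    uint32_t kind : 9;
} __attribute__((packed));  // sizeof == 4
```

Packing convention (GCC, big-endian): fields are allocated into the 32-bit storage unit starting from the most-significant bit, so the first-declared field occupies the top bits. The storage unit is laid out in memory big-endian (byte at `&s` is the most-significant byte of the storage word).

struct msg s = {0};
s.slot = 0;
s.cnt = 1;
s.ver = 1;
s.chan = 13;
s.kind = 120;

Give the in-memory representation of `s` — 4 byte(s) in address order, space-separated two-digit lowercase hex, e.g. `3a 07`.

slot (7b) val=0 bits=0x0 at bit 25: 0x00000000
cnt (5b) val=1 bits=0x1 at bit 20: 0x00100000
ver (7b) val=1 bits=0x1 at bit 13: 0x00102000
chan (4b) val=13 bits=0xd at bit 9: 0x00103a00
kind (9b) val=120 bits=0x78 at bit 0: 0x00103a78
word = 0x00103a78 → big-endian bytes:
  [0]=0x00  [1]=0x10  [2]=0x3a  [3]=0x78

00 10 3a 78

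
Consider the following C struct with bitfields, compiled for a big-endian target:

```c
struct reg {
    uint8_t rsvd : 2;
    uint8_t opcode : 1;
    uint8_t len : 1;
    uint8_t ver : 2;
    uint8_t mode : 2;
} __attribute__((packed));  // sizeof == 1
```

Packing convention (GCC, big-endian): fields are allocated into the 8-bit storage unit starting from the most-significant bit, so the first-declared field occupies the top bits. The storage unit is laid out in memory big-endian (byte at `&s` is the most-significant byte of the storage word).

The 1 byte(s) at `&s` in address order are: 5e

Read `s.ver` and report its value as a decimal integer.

3

[0]=0x5e (big-endian) → word 0x5e
rsvd:2 @ bit 6 → (0x5e>>6)&0x3 = 0x1
opcode:1 @ bit 5 → (0x5e>>5)&0x1 = 0x0
len:1 @ bit 4 → (0x5e>>4)&0x1 = 0x1
ver:2 @ bit 2 → (0x5e>>2)&0x3 = 0x3  ←
mode:2 @ bit 0 → (0x5e>>0)&0x3 = 0x2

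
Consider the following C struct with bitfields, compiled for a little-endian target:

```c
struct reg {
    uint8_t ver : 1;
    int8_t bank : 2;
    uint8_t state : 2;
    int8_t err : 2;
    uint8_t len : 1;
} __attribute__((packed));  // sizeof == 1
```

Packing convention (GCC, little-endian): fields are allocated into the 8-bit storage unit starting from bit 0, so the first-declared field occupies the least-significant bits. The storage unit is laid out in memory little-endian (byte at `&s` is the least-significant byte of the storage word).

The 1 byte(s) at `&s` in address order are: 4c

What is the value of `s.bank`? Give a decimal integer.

[0]=0x4c (little-endian) → word 0x4c
ver:1 @ bit 0 → (0x4c>>0)&0x1 = 0x0
bank:2 @ bit 1 → (0x4c>>1)&0x3 = 0x2  ←
state:2 @ bit 3 → (0x4c>>3)&0x3 = 0x1
err:2 @ bit 5 → (0x4c>>5)&0x3 = 0x2
len:1 @ bit 7 → (0x4c>>7)&0x1 = 0x0
bank signed 2b, MSB=1: 2 - 4 = -2

-2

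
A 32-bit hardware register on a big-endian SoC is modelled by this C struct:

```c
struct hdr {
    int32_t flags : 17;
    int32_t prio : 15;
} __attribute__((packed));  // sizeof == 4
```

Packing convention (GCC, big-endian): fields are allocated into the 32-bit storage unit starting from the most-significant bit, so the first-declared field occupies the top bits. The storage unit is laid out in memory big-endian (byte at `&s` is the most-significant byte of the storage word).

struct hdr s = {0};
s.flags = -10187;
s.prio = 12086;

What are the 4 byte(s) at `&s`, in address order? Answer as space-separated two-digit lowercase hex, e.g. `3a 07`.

flags:17 = -10187 → 0x1d835 << 15 → word 0xec1a8000
prio:15 = 12086 → 0x2f36 << 0 → word 0xec1aaf36
word = 0xec1aaf36 → big-endian bytes:
  [0]=0xec  [1]=0x1a  [2]=0xaf  [3]=0x36

ec 1a af 36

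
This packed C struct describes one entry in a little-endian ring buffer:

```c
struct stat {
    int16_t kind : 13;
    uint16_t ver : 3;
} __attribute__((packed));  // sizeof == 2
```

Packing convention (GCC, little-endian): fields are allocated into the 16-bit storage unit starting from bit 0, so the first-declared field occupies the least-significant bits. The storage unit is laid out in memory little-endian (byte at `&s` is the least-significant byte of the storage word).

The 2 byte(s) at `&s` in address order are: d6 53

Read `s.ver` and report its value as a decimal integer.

2

[0]=0xd6 [1]=0x53 (little-endian) → word 0x53d6
kind:13 @ bit 0 → (0x53d6>>0)&0x1fff = 0x13d6
ver:3 @ bit 13 → (0x53d6>>13)&0x7 = 0x2  ←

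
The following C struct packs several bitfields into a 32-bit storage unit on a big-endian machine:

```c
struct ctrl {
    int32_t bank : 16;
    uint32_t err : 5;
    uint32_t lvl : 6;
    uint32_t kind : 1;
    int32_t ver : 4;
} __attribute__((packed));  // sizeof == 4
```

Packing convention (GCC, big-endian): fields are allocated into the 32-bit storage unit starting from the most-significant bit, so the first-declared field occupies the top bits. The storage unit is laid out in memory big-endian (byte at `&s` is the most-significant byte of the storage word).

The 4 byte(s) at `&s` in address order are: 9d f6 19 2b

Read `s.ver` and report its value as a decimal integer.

-5

[0]=0x9d [1]=0xf6 [2]=0x19 [3]=0x2b (big-endian) → word 0x9df6192b
bank:16 @ bit 16 → (0x9df6192b>>16)&0xffff = 0x9df6
err:5 @ bit 11 → (0x9df6192b>>11)&0x1f = 0x3
lvl:6 @ bit 5 → (0x9df6192b>>5)&0x3f = 0x9
kind:1 @ bit 4 → (0x9df6192b>>4)&0x1 = 0x0
ver:4 @ bit 0 → (0x9df6192b>>0)&0xf = 0xb  ←
ver signed 4b, MSB=1: 11 - 16 = -5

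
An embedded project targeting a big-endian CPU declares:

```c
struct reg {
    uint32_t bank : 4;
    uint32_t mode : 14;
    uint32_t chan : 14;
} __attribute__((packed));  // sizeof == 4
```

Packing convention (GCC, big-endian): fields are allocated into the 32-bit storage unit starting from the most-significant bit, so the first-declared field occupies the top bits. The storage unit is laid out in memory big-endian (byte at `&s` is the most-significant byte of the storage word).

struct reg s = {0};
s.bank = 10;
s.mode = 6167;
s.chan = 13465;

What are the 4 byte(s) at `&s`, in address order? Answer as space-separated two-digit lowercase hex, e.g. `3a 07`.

a6 05 f4 99

bank:4 = 10 → 0xa << 28 → word 0xa0000000
mode:14 = 6167 → 0x1817 << 14 → word 0xa605c000
chan:14 = 13465 → 0x3499 << 0 → word 0xa605f499
word = 0xa605f499 → big-endian bytes:
  [0]=0xa6  [1]=0x05  [2]=0xf4  [3]=0x99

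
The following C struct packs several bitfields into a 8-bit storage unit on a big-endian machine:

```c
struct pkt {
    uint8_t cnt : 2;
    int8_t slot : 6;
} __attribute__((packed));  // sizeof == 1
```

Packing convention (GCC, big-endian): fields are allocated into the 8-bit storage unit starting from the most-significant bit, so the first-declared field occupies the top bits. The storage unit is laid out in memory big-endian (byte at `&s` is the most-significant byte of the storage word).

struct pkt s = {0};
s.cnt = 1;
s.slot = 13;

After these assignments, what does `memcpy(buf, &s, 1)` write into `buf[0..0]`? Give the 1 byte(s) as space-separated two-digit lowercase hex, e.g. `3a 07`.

cnt:2 = 1 → 0x1 << 6 → word 0x40
slot:6 = 13 → 0xd << 0 → word 0x4d
word = 0x4d → big-endian bytes:
  [0]=0x4d

4d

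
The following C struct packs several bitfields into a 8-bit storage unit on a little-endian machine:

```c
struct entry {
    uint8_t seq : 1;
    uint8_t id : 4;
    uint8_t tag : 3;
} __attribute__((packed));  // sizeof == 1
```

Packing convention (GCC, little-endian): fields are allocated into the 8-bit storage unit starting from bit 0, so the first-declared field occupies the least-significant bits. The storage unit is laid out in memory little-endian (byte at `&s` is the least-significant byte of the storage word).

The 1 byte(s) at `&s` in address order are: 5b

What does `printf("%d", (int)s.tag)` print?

[0]=0x5b (little-endian) → word 0x5b
seq [0+:1] = (word>>0) & 0x1 = 1
id [1+:4] = (word>>1) & 0xf = 13
tag [5+:3] = (word>>5) & 0x7 = 2  ←

2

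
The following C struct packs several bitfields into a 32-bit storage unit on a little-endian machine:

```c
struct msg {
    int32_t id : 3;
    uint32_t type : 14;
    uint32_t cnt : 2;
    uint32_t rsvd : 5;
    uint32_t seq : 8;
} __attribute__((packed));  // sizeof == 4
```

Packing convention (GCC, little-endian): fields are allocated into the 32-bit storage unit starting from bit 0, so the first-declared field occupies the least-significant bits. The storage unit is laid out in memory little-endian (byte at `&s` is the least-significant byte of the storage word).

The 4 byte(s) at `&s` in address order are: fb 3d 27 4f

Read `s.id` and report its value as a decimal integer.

3

[0]=0xfb [1]=0x3d [2]=0x27 [3]=0x4f (little-endian) → word 0x4f273dfb
id [0+:3] = (word>>0) & 0x7 = 3  ←
type [3+:14] = (word>>3) & 0x3fff = 10175
cnt [17+:2] = (word>>17) & 0x3 = 3
rsvd [19+:5] = (word>>19) & 0x1f = 4
seq [24+:8] = (word>>24) & 0xff = 79
id signed 3b, MSB=0: value = 3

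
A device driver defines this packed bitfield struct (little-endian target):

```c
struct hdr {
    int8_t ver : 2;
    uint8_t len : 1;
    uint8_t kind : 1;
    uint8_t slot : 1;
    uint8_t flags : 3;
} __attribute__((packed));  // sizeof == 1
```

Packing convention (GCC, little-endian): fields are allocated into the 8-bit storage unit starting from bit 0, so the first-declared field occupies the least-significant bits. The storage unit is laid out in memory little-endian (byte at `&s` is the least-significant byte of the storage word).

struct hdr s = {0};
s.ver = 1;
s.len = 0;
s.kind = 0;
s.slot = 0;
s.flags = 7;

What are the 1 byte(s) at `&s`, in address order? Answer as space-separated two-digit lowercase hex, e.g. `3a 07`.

e1

ver (2b) val=1 bits=0x1 at bit 0: 0x01
len (1b) val=0 bits=0x0 at bit 2: 0x01
kind (1b) val=0 bits=0x0 at bit 3: 0x01
slot (1b) val=0 bits=0x0 at bit 4: 0x01
flags (3b) val=7 bits=0x7 at bit 5: 0xe1
word = 0xe1 → little-endian bytes:
  [0]=0xe1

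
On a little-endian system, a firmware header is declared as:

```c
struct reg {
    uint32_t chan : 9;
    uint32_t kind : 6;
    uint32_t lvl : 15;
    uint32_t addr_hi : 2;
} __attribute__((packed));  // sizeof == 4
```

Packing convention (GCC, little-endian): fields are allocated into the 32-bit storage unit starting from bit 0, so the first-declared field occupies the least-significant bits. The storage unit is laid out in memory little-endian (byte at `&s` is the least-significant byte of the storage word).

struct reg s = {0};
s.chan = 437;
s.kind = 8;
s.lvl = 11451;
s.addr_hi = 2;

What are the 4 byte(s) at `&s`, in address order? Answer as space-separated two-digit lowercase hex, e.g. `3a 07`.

chan:9 = 437 → 0x1b5 << 0 → word 0x000001b5
kind:6 = 8 → 0x8 << 9 → word 0x000011b5
lvl:15 = 11451 → 0x2cbb << 15 → word 0x165d91b5
addr_hi:2 = 2 → 0x2 << 30 → word 0x965d91b5
word = 0x965d91b5 → little-endian bytes:
  [0]=0xb5  [1]=0x91  [2]=0x5d  [3]=0x96

b5 91 5d 96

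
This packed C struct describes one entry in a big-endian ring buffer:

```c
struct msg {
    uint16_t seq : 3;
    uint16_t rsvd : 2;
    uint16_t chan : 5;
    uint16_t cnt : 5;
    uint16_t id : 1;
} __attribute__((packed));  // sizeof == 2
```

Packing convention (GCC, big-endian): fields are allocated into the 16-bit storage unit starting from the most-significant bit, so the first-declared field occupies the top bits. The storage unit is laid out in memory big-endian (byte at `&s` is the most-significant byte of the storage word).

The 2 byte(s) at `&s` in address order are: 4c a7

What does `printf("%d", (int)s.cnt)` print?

19

[0]=0x4c [1]=0xa7 (big-endian) → word 0x4ca7
seq [13+:3] = (word>>13) & 0x7 = 2
rsvd [11+:2] = (word>>11) & 0x3 = 1
chan [6+:5] = (word>>6) & 0x1f = 18
cnt [1+:5] = (word>>1) & 0x1f = 19  ←
id [0+:1] = (word>>0) & 0x1 = 1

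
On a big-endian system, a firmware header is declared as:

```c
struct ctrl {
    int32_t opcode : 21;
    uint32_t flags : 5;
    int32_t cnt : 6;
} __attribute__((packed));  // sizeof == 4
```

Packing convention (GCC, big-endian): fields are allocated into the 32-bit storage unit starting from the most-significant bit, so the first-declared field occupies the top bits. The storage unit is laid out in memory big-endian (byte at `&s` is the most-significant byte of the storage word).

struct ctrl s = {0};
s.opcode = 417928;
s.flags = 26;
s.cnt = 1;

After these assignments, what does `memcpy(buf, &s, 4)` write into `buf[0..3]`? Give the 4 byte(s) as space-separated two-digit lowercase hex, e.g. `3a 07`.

33 04 46 81

opcode:21 = 417928 → 0x66088 << 11 → word 0x33044000
flags:5 = 26 → 0x1a << 6 → word 0x33044680
cnt:6 = 1 → 0x1 << 0 → word 0x33044681
word = 0x33044681 → big-endian bytes:
  [0]=0x33  [1]=0x04  [2]=0x46  [3]=0x81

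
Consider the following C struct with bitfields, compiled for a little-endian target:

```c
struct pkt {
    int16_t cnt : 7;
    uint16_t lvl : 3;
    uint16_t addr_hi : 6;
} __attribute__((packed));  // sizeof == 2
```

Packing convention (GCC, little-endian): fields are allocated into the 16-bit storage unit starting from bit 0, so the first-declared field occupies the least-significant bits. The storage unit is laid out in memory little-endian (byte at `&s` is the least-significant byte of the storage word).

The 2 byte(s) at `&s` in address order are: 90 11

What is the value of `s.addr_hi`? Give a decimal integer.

4

[0]=0x90 [1]=0x11 (little-endian) → word 0x1190
cnt [0+:7] = (word>>0) & 0x7f = 16
lvl [7+:3] = (word>>7) & 0x7 = 3
addr_hi [10+:6] = (word>>10) & 0x3f = 4  ←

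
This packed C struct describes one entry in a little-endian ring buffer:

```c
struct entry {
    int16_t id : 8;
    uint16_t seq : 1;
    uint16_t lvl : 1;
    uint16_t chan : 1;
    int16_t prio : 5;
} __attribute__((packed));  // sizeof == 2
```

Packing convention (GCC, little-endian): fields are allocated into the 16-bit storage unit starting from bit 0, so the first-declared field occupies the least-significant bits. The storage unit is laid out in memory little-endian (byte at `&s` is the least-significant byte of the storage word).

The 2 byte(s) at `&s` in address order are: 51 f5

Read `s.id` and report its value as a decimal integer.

81

[0]=0x51 [1]=0xf5 (little-endian) → word 0xf551
id [0+:8] = (word>>0) & 0xff = 81  ←
seq [8+:1] = (word>>8) & 0x1 = 1
lvl [9+:1] = (word>>9) & 0x1 = 0
chan [10+:1] = (word>>10) & 0x1 = 1
prio [11+:5] = (word>>11) & 0x1f = 30
id signed 8b, MSB=0: value = 81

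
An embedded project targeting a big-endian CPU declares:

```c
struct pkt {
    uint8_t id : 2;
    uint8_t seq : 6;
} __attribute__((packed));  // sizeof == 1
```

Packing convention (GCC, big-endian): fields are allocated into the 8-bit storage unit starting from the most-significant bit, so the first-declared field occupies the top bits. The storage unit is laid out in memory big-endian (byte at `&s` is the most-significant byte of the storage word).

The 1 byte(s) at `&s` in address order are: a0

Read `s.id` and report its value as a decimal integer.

[0]=0xa0 (big-endian) → word 0xa0
id:2 @ bit 6 → (0xa0>>6)&0x3 = 0x2  ←
seq:6 @ bit 0 → (0xa0>>0)&0x3f = 0x20

2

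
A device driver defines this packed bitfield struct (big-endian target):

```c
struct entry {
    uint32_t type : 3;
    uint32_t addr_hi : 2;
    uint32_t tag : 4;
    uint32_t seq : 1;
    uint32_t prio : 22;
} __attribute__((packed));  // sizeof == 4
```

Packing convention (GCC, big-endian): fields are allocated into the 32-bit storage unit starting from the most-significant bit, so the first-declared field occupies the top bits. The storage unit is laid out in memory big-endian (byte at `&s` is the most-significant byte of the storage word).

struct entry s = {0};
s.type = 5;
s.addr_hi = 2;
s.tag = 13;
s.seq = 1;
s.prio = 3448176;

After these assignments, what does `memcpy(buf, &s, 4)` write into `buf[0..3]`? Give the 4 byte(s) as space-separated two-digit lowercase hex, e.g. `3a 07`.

b6 f4 9d 70

type (3b) val=5 bits=0x5 at bit 29: 0xa0000000
addr_hi (2b) val=2 bits=0x2 at bit 27: 0xb0000000
tag (4b) val=13 bits=0xd at bit 23: 0xb6800000
seq (1b) val=1 bits=0x1 at bit 22: 0xb6c00000
prio (22b) val=3448176 bits=0x349d70 at bit 0: 0xb6f49d70
word = 0xb6f49d70 → big-endian bytes:
  [0]=0xb6  [1]=0xf4  [2]=0x9d  [3]=0x70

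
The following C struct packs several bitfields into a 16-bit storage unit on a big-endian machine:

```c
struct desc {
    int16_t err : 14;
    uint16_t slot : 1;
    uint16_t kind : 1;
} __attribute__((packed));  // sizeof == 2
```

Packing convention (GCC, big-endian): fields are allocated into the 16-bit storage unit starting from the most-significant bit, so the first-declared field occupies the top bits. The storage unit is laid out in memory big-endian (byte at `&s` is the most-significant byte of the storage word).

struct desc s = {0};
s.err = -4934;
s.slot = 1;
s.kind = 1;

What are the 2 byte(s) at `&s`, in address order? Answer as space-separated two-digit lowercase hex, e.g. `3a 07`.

[2+:14] err=-4934 & 0x3fff = 0x2cba; word=0xb2e8
[1+:1] slot=1 & 0x1 = 0x1; word=0xb2ea
[0+:1] kind=1 & 0x1 = 0x1; word=0xb2eb
word = 0xb2eb → big-endian bytes:
  [0]=0xb2  [1]=0xeb

b2 eb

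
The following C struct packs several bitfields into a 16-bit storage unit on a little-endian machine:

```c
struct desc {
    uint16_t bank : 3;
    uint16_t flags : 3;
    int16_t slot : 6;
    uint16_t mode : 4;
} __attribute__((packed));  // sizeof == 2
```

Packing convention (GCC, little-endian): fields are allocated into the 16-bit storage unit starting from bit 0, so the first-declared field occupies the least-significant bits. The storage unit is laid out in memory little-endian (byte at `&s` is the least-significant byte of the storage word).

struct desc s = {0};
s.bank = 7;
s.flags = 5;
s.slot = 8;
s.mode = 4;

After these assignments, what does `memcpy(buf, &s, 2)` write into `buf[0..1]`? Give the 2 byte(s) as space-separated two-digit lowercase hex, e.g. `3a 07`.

2f 42

bank (3b) val=7 bits=0x7 at bit 0: 0x0007
flags (3b) val=5 bits=0x5 at bit 3: 0x002f
slot (6b) val=8 bits=0x8 at bit 6: 0x022f
mode (4b) val=4 bits=0x4 at bit 12: 0x422f
word = 0x422f → little-endian bytes:
  [0]=0x2f  [1]=0x42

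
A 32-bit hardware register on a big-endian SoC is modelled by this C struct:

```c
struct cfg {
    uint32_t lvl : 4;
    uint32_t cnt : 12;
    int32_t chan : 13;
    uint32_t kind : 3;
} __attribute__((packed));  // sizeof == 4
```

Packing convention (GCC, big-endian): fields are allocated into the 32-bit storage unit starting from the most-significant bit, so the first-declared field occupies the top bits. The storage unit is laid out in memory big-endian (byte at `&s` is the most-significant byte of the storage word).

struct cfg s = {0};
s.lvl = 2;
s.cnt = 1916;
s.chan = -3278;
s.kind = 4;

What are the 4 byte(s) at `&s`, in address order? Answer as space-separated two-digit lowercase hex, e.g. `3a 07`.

27 7c 99 94

lvl (4b) val=2 bits=0x2 at bit 28: 0x20000000
cnt (12b) val=1916 bits=0x77c at bit 16: 0x277c0000
chan (13b) val=-3278 bits=0x1332 at bit 3: 0x277c9990
kind (3b) val=4 bits=0x4 at bit 0: 0x277c9994
word = 0x277c9994 → big-endian bytes:
  [0]=0x27  [1]=0x7c  [2]=0x99  [3]=0x94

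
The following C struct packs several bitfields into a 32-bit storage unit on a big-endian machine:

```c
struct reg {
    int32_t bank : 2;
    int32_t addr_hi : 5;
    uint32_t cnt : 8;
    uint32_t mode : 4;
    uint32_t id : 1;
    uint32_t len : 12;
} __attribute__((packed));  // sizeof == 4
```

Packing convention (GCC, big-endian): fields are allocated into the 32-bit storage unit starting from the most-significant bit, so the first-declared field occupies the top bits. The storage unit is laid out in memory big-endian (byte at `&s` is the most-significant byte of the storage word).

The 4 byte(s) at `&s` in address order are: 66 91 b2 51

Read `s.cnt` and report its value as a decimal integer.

72

[0]=0x66 [1]=0x91 [2]=0xb2 [3]=0x51 (big-endian) → word 0x6691b251
bank:2 @ bit 30 → (0x6691b251>>30)&0x3 = 0x1
addr_hi:5 @ bit 25 → (0x6691b251>>25)&0x1f = 0x13
cnt:8 @ bit 17 → (0x6691b251>>17)&0xff = 0x48  ←
mode:4 @ bit 13 → (0x6691b251>>13)&0xf = 0xd
id:1 @ bit 12 → (0x6691b251>>12)&0x1 = 0x1
len:12 @ bit 0 → (0x6691b251>>0)&0xfff = 0x251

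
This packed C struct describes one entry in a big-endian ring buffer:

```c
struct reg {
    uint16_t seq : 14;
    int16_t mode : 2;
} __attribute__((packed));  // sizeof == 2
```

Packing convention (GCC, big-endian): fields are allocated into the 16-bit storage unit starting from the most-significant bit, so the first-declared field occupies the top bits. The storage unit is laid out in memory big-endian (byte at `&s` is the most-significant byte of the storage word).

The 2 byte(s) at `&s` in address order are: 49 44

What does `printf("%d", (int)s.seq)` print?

4689

[0]=0x49 [1]=0x44 (big-endian) → word 0x4944
seq [2+:14] = (word>>2) & 0x3fff = 4689  ←
mode [0+:2] = (word>>0) & 0x3 = 0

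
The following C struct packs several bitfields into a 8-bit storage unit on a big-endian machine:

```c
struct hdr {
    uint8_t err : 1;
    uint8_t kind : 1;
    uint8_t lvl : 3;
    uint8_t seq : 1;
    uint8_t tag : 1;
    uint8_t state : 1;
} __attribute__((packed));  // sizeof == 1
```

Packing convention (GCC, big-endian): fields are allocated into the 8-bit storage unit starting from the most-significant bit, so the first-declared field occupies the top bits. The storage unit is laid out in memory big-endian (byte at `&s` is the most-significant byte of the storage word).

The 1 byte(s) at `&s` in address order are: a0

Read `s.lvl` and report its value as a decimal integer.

4

[0]=0xa0 (big-endian) → word 0xa0
err:1 @ bit 7 → (0xa0>>7)&0x1 = 0x1
kind:1 @ bit 6 → (0xa0>>6)&0x1 = 0x0
lvl:3 @ bit 3 → (0xa0>>3)&0x7 = 0x4  ←
seq:1 @ bit 2 → (0xa0>>2)&0x1 = 0x0
tag:1 @ bit 1 → (0xa0>>1)&0x1 = 0x0
state:1 @ bit 0 → (0xa0>>0)&0x1 = 0x0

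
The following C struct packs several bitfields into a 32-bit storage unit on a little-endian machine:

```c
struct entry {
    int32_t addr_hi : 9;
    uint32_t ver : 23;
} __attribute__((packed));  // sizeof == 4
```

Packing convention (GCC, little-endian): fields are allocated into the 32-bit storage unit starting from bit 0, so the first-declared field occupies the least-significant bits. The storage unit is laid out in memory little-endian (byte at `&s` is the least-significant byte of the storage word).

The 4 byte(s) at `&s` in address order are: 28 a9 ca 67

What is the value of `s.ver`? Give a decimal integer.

3401044

[0]=0x28 [1]=0xa9 [2]=0xca [3]=0x67 (little-endian) → word 0x67caa928
addr_hi [0+:9] = (word>>0) & 0x1ff = 296
ver [9+:23] = (word>>9) & 0x7fffff = 3401044  ←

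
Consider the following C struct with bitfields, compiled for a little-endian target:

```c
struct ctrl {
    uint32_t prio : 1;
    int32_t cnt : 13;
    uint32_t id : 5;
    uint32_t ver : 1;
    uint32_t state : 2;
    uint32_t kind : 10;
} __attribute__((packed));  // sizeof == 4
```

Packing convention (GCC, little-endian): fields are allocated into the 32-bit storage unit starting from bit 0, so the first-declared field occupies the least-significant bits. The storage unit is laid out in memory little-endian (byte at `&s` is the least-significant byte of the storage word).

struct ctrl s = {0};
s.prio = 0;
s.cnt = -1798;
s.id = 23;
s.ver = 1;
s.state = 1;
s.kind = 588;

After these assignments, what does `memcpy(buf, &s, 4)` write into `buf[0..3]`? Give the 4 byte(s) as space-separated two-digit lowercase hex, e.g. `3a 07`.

f4 f1 1d 93

[0+:1] prio=0 & 0x1 = 0x0; word=0x00000000
[1+:13] cnt=-1798 & 0x1fff = 0x18fa; word=0x000031f4
[14+:5] id=23 & 0x1f = 0x17; word=0x0005f1f4
[19+:1] ver=1 & 0x1 = 0x1; word=0x000df1f4
[20+:2] state=1 & 0x3 = 0x1; word=0x001df1f4
[22+:10] kind=588 & 0x3ff = 0x24c; word=0x931df1f4
word = 0x931df1f4 → little-endian bytes:
  [0]=0xf4  [1]=0xf1  [2]=0x1d  [3]=0x93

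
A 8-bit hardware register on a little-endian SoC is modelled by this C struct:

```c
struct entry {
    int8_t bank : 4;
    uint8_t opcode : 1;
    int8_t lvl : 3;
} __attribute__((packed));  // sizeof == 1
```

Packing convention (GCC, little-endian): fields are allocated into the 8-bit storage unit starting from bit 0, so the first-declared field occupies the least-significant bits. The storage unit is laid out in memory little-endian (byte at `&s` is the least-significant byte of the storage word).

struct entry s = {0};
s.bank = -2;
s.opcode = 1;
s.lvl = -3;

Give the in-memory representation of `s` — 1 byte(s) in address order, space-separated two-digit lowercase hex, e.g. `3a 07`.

be

[0+:4] bank=-2 & 0xf = 0xe; word=0x0e
[4+:1] opcode=1 & 0x1 = 0x1; word=0x1e
[5+:3] lvl=-3 & 0x7 = 0x5; word=0xbe
word = 0xbe → little-endian bytes:
  [0]=0xbe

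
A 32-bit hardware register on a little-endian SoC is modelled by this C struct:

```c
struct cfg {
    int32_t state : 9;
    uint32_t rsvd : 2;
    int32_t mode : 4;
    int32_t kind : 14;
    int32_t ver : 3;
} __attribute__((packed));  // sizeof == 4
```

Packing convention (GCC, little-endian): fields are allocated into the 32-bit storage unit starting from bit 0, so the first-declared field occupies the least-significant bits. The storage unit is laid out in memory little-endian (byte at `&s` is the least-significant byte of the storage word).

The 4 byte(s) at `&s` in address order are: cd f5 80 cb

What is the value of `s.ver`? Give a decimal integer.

-2

[0]=0xcd [1]=0xf5 [2]=0x80 [3]=0xcb (little-endian) → word 0xcb80f5cd
state:9 @ bit 0 → (0xcb80f5cd>>0)&0x1ff = 0x1cd
rsvd:2 @ bit 9 → (0xcb80f5cd>>9)&0x3 = 0x2
mode:4 @ bit 11 → (0xcb80f5cd>>11)&0xf = 0xe
kind:14 @ bit 15 → (0xcb80f5cd>>15)&0x3fff = 0x1701
ver:3 @ bit 29 → (0xcb80f5cd>>29)&0x7 = 0x6  ←
ver signed 3b, MSB=1: 6 - 8 = -2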